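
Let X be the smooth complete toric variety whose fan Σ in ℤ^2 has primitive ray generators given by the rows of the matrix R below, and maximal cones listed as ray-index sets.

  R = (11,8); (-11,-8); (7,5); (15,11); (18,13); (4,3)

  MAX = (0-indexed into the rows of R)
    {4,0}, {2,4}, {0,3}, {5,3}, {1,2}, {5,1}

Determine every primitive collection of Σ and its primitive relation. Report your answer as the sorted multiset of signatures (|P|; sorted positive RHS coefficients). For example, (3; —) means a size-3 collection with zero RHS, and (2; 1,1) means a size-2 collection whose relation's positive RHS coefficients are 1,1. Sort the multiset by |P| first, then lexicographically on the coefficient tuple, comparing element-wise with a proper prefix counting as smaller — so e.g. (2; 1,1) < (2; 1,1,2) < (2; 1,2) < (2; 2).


The 9 primitive collections of Σ (r=6, n=2):

  • {0,1}:  v_{0} + v_{1} = 0  so sig = (2; —)
  • {0,2}:  v_{0} + v_{2} = v_{4}  so sig = (2; 1)
  • {0,5}:  v_{0} + v_{5} = v_{3}  so sig = (2; 1)
  • {1,3}:  v_{1} + v_{3} = v_{5}  so sig = (2; 1)
  • {1,4}:  v_{1} + v_{4} = v_{2}  so sig = (2; 1)
  • {2,5}:  v_{2} + v_{5} = v_{0}  so sig = (2; 1)
  • {2,3}:  v_{2} + v_{3} = 2·v_{0}  so sig = (2; 2)
  • {4,5}:  v_{4} + v_{5} = 2·v_{0}  so sig = (2; 2)
  • {3,4}:  v_{3} + v_{4} = 3·v_{0}  so sig = (2; 3)

so the primitive-relation signature multiset is
    |P|=2: 9 collections, coeffs (), (1), (1), (1), (1), (1), (2), (2), (3)


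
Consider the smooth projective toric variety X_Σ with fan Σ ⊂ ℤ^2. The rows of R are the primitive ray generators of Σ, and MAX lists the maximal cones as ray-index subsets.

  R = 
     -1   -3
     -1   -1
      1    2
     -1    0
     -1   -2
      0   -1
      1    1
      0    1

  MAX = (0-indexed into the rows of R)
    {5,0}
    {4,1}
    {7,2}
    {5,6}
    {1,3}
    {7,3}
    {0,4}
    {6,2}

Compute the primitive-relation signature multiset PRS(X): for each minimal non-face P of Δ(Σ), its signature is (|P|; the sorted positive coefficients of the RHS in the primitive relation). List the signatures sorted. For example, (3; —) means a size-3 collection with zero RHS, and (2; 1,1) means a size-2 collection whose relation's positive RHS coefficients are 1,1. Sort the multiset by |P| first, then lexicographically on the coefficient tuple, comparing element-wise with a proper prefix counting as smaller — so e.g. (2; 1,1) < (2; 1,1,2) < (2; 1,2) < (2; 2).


Minimal non-faces — 20 found among 8 rays, 8 max cones:

  • {1,6}:  v_{1} + v_{6} = 0  →  sig = (2; —)
  • {2,4}:  v_{2} + v_{4} = 0  →  sig = (2; —)
  • {5,7}:  v_{5} + v_{7} = 0  →  sig = (2; —)
  • {0,2}:  v_{0} + v_{2} = v_{5}  →  sig = (2; 1)
  • {0,7}:  v_{0} + v_{7} = v_{4}  →  sig = (2; 1)
  • {1,2}:  v_{1} + v_{2} = v_{7}  →  sig = (2; 1)
  • {1,5}:  v_{1} + v_{5} = v_{4}  →  sig = (2; 1)
  • {1,7}:  v_{1} + v_{7} = v_{3}  →  sig = (2; 1)
  • {2,5}:  v_{2} + v_{5} = v_{6}  →  sig = (2; 1)
  • {3,5}:  v_{3} + v_{5} = v_{1}  →  sig = (2; 1)
  • {3,6}:  v_{3} + v_{6} = v_{7}  →  sig = (2; 1)
  • {4,5}:  v_{4} + v_{5} = v_{0}  →  sig = (2; 1)
  • {4,6}:  v_{4} + v_{6} = v_{5}  →  sig = (2; 1)
  • {4,7}:  v_{4} + v_{7} = v_{1}  →  sig = (2; 1)
  • {6,7}:  v_{6} + v_{7} = v_{2}  →  sig = (2; 1)
  • {0,3}:  v_{0} + v_{3} = v_{1} + v_{4}  →  sig = (2; 1,1)
  • {0,1}:  v_{0} + v_{1} = 2·v_{4}  →  sig = (2; 2)
  • {0,6}:  v_{0} + v_{6} = 2·v_{5}  →  sig = (2; 2)
  • {2,3}:  v_{2} + v_{3} = 2·v_{7}  →  sig = (2; 2)
  • {3,4}:  v_{3} + v_{4} = 2·v_{1}  →  sig = (2; 2)

so the primitive-relation signature multiset is
    |P|=2: 20 collections, coeffs (), (), (), (1), (1), (1), (1), (1), (1), (1), (1), (1), (1), (1), (1), (1,1), (2), (2), (2), (2)


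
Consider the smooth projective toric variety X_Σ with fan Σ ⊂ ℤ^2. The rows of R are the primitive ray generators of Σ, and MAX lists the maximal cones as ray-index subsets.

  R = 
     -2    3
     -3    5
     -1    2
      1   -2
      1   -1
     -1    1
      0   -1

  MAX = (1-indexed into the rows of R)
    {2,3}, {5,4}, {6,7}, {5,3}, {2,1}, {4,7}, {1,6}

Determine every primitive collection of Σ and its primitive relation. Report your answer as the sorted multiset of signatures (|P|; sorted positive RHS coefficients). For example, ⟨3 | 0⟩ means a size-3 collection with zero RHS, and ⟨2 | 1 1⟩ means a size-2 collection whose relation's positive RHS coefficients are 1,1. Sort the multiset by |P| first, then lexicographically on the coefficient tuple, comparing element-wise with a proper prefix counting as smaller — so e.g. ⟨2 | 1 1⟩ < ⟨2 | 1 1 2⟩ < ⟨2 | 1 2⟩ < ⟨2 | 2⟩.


Minimal non-faces — 14 found among 7 rays, 7 max cones:

  {3,4}:  v_{3} + v_{4} = 0 — sig = ⟨2 | 0⟩
  {5,6}:  v_{5} + v_{6} = 0 — sig = ⟨2 | 0⟩
  {1,3}:  v_{1} + v_{3} = v_{2} — sig = ⟨2 | 1⟩
  {1,4}:  v_{1} + v_{4} = v_{6} — sig = ⟨2 | 1⟩
  {1,5}:  v_{1} + v_{5} = v_{3} — sig = ⟨2 | 1⟩
  {2,4}:  v_{2} + v_{4} = v_{1} — sig = ⟨2 | 1⟩
  {3,6}:  v_{3} + v_{6} = v_{1} — sig = ⟨2 | 1⟩
  {3,7}:  v_{3} + v_{7} = v_{6} — sig = ⟨2 | 1⟩
  {4,6}:  v_{4} + v_{6} = v_{7} — sig = ⟨2 | 1⟩
  {5,7}:  v_{5} + v_{7} = v_{4} — sig = ⟨2 | 1⟩
  {2,7}:  v_{2} + v_{7} = v_{1} + v_{6} — sig = ⟨2 | 1 1⟩
  {1,7}:  v_{1} + v_{7} = 2·v_{6} — sig = ⟨2 | 2⟩
  {2,5}:  v_{2} + v_{5} = 2·v_{3} — sig = ⟨2 | 2⟩
  {2,6}:  v_{2} + v_{6} = 2·v_{1} — sig = ⟨2 | 2⟩

Hence PRS(X_Σ) =
{ ⟨2 | 0⟩ ×2,  ⟨2 | 1⟩ ×8,  ⟨2 | 1 1⟩,  ⟨2 | 2⟩ ×3 }


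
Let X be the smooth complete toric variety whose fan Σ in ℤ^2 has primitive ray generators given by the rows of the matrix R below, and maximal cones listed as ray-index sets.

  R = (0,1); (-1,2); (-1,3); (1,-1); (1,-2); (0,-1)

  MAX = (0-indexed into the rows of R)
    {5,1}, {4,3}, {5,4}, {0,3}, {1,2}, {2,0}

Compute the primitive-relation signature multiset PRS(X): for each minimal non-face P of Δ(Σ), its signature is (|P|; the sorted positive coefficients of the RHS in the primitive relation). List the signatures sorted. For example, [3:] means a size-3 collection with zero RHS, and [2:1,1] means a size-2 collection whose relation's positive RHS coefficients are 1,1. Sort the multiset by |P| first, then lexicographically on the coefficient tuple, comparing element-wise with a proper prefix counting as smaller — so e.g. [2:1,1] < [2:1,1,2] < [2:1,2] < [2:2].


|primitive collections| = 9. Relations:

  P={0,5}:  v_{0} + v_{5} = 0 — sig = [2:]
  P={1,4}:  v_{1} + v_{4} = 0 — sig = [2:]
  P={0,1}:  v_{0} + v_{1} = v_{2} — sig = [2:1]
  P={0,4}:  v_{0} + v_{4} = v_{3} — sig = [2:1]
  P={1,3}:  v_{1} + v_{3} = v_{0} — sig = [2:1]
  P={2,4}:  v_{2} + v_{4} = v_{0} — sig = [2:1]
  P={2,5}:  v_{2} + v_{5} = v_{1} — sig = [2:1]
  P={3,5}:  v_{3} + v_{5} = v_{4} — sig = [2:1]
  P={2,3}:  v_{2} + v_{3} = 2·v_{0} — sig = [2:2]

Signatures (|P|; sorted positive RHS coefficients), sorted:
    [2:]
    [2:]
    [2:1]
    [2:1]
    [2:1]
    [2:1]
    [2:1]
    [2:1]
    [2:2]


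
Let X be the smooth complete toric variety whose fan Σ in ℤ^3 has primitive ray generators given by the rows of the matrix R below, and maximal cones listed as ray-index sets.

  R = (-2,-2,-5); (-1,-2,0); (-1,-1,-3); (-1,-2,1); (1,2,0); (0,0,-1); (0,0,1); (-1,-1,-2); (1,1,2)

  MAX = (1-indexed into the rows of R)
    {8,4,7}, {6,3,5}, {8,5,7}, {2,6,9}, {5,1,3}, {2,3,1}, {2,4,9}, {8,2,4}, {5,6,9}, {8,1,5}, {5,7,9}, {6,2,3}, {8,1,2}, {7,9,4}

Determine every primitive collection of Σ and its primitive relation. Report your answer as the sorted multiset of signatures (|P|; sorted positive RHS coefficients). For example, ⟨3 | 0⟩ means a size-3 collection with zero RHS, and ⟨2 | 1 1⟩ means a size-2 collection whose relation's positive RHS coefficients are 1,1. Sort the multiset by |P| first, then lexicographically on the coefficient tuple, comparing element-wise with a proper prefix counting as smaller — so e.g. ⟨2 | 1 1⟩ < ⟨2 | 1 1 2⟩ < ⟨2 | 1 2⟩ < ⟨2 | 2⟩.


The 15 primitive collections of Σ (r=9, n=3):

  {2,5}:  v_{2} + v_{5} = 0  ⟹  sig = ⟨2 | 0⟩
  {6,7}:  v_{6} + v_{7} = 0  ⟹  sig = ⟨2 | 0⟩
  {8,9}:  v_{8} + v_{9} = 0  ⟹  sig = ⟨2 | 0⟩
  {1,9}:  v_{1} + v_{9} = v_{3}  ⟹  sig = ⟨2 | 1⟩
  {2,7}:  v_{2} + v_{7} = v_{4}  ⟹  sig = ⟨2 | 1⟩
  {3,7}:  v_{3} + v_{7} = v_{8}  ⟹  sig = ⟨2 | 1⟩
  {3,8}:  v_{3} + v_{8} = v_{1}  ⟹  sig = ⟨2 | 1⟩
  {3,9}:  v_{3} + v_{9} = v_{6}  ⟹  sig = ⟨2 | 1⟩
  {4,5}:  v_{4} + v_{5} = v_{7}  ⟹  sig = ⟨2 | 1⟩
  {4,6}:  v_{4} + v_{6} = v_{2}  ⟹  sig = ⟨2 | 1⟩
  {6,8}:  v_{6} + v_{8} = v_{3}  ⟹  sig = ⟨2 | 1⟩
  {3,4}:  v_{3} + v_{4} = v_{2} + v_{8}  ⟹  sig = ⟨2 | 1 1⟩
  {1,4}:  v_{1} + v_{4} = v_{2} + 2·v_{8}  ⟹  sig = ⟨2 | 1 2⟩
  {1,6}:  v_{1} + v_{6} = 2·v_{3}  ⟹  sig = ⟨2 | 2⟩
  {1,7}:  v_{1} + v_{7} = 2·v_{8}  ⟹  sig = ⟨2 | 2⟩

so the primitive-relation signature multiset is
    |P|=2: 15 collections, coeffs (), (), (), (1), (1), (1), (1), (1), (1), (1), (1), (1,1), (1,2), (2), (2)


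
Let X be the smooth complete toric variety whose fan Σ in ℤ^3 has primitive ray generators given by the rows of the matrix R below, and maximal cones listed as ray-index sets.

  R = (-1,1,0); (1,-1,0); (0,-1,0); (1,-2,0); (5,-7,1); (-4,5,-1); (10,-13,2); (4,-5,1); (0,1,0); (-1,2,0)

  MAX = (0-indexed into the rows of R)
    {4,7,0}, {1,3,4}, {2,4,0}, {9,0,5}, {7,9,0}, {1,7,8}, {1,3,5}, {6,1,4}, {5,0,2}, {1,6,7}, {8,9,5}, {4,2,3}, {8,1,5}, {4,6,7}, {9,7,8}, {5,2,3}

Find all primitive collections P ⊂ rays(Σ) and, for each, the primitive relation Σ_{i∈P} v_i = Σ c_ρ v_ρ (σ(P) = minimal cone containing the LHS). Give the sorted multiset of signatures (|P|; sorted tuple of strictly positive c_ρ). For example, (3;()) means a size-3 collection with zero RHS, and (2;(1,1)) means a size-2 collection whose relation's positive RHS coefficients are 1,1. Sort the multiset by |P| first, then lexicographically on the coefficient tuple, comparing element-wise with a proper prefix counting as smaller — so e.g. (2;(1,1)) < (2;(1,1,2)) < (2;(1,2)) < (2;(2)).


Minimal non-faces — 22 found among 10 rays, 16 max cones:

  {0,1}:  v_{0} + v_{1} = 0  →  sig = (2;())
  {2,8}:  v_{2} + v_{8} = 0  →  sig = (2;())
  {3,9}:  v_{3} + v_{9} = 0  →  sig = (2;())
  {5,7}:  v_{5} + v_{7} = 0  →  sig = (2;())
  {0,3}:  v_{0} + v_{3} = v_{2}  →  sig = (2;(1))
  {0,8}:  v_{0} + v_{8} = v_{9}  →  sig = (2;(1))
  {1,2}:  v_{1} + v_{2} = v_{3}  →  sig = (2;(1))
  {1,9}:  v_{1} + v_{9} = v_{8}  →  sig = (2;(1))
  {2,9}:  v_{2} + v_{9} = v_{0}  →  sig = (2;(1))
  {3,7}:  v_{3} + v_{7} = v_{4}  →  sig = (2;(1))
  {3,8}:  v_{3} + v_{8} = v_{1}  →  sig = (2;(1))
  {4,5}:  v_{4} + v_{5} = v_{3}  →  sig = (2;(1))
  {4,9}:  v_{4} + v_{9} = v_{7}  →  sig = (2;(1))
  {0,6}:  v_{0} + v_{6} = v_{4} + v_{7}  →  sig = (2;(1,1))
  {2,7}:  v_{2} + v_{7} = v_{0} + v_{4}  →  sig = (2;(1,1))
  {4,8}:  v_{4} + v_{8} = v_{1} + v_{7}  →  sig = (2;(1,1))
  {5,6}:  v_{5} + v_{6} = v_{1} + v_{4}  →  sig = (2;(1,1))
  {3,6}:  v_{3} + v_{6} = v_{1} + 2·v_{4}  →  sig = (2;(1,2))
  {6,9}:  v_{6} + v_{9} = v_{1} + 2·v_{7}  →  sig = (2;(1,2))
  {2,6}:  v_{2} + v_{6} = 2·v_{4}  →  sig = (2;(2))
  {6,8}:  v_{6} + v_{8} = 2·v_{1} + 2·v_{7}  →  sig = (2;(2,2))
  {1,4,7}:  v_{1} + v_{4} + v_{7} = v_{6}  →  sig = (3;(1))

Sorted signature multiset PRS(X):
{ (2;()) ×4,  (2;(1)) ×9,  (2;(1,1)) ×4,  (2;(1,2)) ×2,  (2;(2)),  (2;(2,2)),  (3;(1)) }


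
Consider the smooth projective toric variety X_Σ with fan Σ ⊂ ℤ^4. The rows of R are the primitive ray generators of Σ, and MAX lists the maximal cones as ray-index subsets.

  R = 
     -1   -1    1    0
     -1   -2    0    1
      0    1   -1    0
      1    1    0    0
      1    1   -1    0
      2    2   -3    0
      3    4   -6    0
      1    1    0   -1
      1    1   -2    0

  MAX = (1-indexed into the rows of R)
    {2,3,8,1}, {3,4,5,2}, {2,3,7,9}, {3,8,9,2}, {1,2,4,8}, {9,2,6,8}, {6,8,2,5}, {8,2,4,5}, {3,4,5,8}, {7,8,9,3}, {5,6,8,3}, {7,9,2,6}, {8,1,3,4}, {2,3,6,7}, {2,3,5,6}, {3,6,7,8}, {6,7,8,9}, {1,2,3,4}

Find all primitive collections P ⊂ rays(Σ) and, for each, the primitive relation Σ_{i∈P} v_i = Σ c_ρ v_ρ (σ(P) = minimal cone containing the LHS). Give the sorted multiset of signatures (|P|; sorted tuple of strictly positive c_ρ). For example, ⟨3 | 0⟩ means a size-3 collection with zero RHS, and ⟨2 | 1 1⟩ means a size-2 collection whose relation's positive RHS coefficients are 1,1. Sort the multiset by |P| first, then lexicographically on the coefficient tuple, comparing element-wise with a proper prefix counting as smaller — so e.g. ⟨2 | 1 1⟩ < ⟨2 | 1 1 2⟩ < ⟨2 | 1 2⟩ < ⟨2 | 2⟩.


Primitive collections (14):

  {1,5}:  v_{1} + v_{5} = 0  ⇒ sig = ⟨2 | 0⟩
  {1,6}:  v_{1} + v_{6} = v_{9}  ⇒ sig = ⟨2 | 1⟩
  {5,9}:  v_{5} + v_{9} = v_{6}  ⇒ sig = ⟨2 | 1⟩
  {1,9}:  v_{1} + v_{9} = v_{2} + v_{3} + v_{8}  ⇒ sig = ⟨2 | 1 1 1⟩
  {4,7}:  v_{4} + v_{7} = v_{3} + 2·v_{5} + v_{6}  ⇒ sig = ⟨2 | 1 1 2⟩
  {1,7}:  v_{1} + v_{7} = v_{3} + 2·v_{9}  ⇒ sig = ⟨2 | 1 2⟩
  {5,7}:  v_{5} + v_{7} = v_{3} + 2·v_{6}  ⇒ sig = ⟨2 | 1 2⟩
  {4,9}:  v_{4} + v_{9} = 2·v_{5}  ⇒ sig = ⟨2 | 2⟩
  {4,6}:  v_{4} + v_{6} = 3·v_{5}  ⇒ sig = ⟨2 | 3⟩
  {3,6,9}:  v_{3} + v_{6} + v_{9} = v_{7}  ⇒ sig = ⟨3 | 1⟩
  {2,7,8}:  v_{2} + v_{7} + v_{8} = 3·v_{9}  ⇒ sig = ⟨3 | 3⟩
  {2,3,4,8}:  v_{2} + v_{3} + v_{4} + v_{8} = v_{5}  ⇒ sig = ⟨4 | 1⟩
  {2,3,5,8}:  v_{2} + v_{3} + v_{5} + v_{8} = v_{9}  ⇒ sig = ⟨4 | 1⟩
  {2,3,6,8}:  v_{2} + v_{3} + v_{6} + v_{8} = 2·v_{9}  ⇒ sig = ⟨4 | 2⟩

Signatures (|P|; sorted positive RHS coefficients), sorted:
    ⟨2 | 0⟩
    ⟨2 | 1⟩
    ⟨2 | 1⟩
    ⟨2 | 1 1 1⟩
    ⟨2 | 1 1 2⟩
    ⟨2 | 1 2⟩
    ⟨2 | 1 2⟩
    ⟨2 | 2⟩
    ⟨2 | 3⟩
    ⟨3 | 1⟩
    ⟨3 | 3⟩
    ⟨4 | 1⟩
    ⟨4 | 1⟩
    ⟨4 | 2⟩


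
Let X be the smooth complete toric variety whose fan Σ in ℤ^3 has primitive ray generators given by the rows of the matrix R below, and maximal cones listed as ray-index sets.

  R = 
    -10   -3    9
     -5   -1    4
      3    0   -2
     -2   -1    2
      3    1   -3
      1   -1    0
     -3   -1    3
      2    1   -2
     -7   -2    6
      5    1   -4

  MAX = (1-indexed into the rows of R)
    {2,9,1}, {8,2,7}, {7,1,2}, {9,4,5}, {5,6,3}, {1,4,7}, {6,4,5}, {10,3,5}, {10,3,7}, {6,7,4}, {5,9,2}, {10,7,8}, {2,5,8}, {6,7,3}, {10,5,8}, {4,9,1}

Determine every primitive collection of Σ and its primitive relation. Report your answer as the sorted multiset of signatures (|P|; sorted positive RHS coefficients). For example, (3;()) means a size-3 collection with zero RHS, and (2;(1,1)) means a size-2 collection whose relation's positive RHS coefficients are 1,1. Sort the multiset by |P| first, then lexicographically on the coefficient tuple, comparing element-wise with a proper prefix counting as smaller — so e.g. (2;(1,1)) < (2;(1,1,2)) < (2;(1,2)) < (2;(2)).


21 collections generate NE(X_Σ); each relation:

  P={2,10}:  v_{2} + v_{10} = 0  ⟹  sig = (2;())
  P={4,8}:  v_{4} + v_{8} = 0  ⟹  sig = (2;())
  P={5,7}:  v_{5} + v_{7} = 0  ⟹  sig = (2;())
  P={1,5}:  v_{1} + v_{5} = v_{9}  ⟹  sig = (2;(1))
  P={2,3}:  v_{2} + v_{3} = v_{4}  ⟹  sig = (2;(1))
  P={2,4}:  v_{2} + v_{4} = v_{9}  ⟹  sig = (2;(1))
  P={3,4}:  v_{3} + v_{4} = v_{6}  ⟹  sig = (2;(1))
  P={3,8}:  v_{3} + v_{8} = v_{10}  ⟹  sig = (2;(1))
  P={4,10}:  v_{4} + v_{10} = v_{3}  ⟹  sig = (2;(1))
  P={6,8}:  v_{6} + v_{8} = v_{3}  ⟹  sig = (2;(1))
  P={7,9}:  v_{7} + v_{9} = v_{1}  ⟹  sig = (2;(1))
  P={8,9}:  v_{8} + v_{9} = v_{2}  ⟹  sig = (2;(1))
  P={9,10}:  v_{9} + v_{10} = v_{4}  ⟹  sig = (2;(1))
  P={1,8}:  v_{1} + v_{8} = v_{2} + v_{7}  ⟹  sig = (2;(1,1))
  P={1,10}:  v_{1} + v_{10} = v_{4} + v_{7}  ⟹  sig = (2;(1,1))
  P={1,3}:  v_{1} + v_{3} = 2·v_{4} + v_{7}  ⟹  sig = (2;(1,2))
  P={1,6}:  v_{1} + v_{6} = 3·v_{4} + v_{7}  ⟹  sig = (2;(1,3))
  P={2,6}:  v_{2} + v_{6} = 2·v_{4}  ⟹  sig = (2;(2))
  P={3,9}:  v_{3} + v_{9} = 2·v_{4}  ⟹  sig = (2;(2))
  P={6,10}:  v_{6} + v_{10} = 2·v_{3}  ⟹  sig = (2;(2))
  P={6,9}:  v_{6} + v_{9} = 3·v_{4}  ⟹  sig = (2;(3))

Sorted signature multiset PRS(X):
    |P|=2: 21 collections, coeffs (), (), (), (1), (1), (1), (1), (1), (1), (1), (1), (1), (1), (1,1), (1,1), (1,2), (1,3), (2), (2), (2), (3)


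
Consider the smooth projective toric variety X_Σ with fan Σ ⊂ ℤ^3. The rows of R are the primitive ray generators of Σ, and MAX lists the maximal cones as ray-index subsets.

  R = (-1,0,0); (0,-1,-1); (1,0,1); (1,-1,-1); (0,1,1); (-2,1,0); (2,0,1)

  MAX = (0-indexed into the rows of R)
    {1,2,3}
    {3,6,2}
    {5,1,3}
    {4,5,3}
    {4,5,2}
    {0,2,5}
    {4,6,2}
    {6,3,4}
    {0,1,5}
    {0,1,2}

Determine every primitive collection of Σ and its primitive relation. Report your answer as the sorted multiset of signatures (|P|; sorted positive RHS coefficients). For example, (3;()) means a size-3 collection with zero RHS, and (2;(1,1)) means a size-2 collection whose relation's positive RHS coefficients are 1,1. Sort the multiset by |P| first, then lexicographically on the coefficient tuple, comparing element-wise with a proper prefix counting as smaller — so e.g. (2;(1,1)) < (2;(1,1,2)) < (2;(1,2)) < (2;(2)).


9 minimal non-faces of Δ(Σ) (on 7 rays):

  P = {1,4}:  v_{1} + v_{4} = 0 — sig = (2;())
  P = {0,3}:  v_{0} + v_{3} = v_{1} — sig = (2;(1))
  P = {0,6}:  v_{0} + v_{6} = v_{2} — sig = (2;(1))
  P = {5,6}:  v_{5} + v_{6} = v_{4} — sig = (2;(1))
  P = {0,4}:  v_{0} + v_{4} = v_{2} + v_{5} — sig = (2;(1,1))
  P = {1,6}:  v_{1} + v_{6} = v_{2} + v_{3} — sig = (2;(1,1))
  P = {2,3,5}:  v_{2} + v_{3} + v_{5} = 0 — sig = (3;())
  P = {1,2,5}:  v_{1} + v_{2} + v_{5} = v_{0} — sig = (3;(1))
  P = {2,3,4}:  v_{2} + v_{3} + v_{4} = v_{6} — sig = (3;(1))

Signatures (|P|; sorted positive RHS coefficients), sorted:
    |P|=2: 6 collections, coeffs (), (1), (1), (1), (1,1), (1,1)
    |P|=3: 3 collections, coeffs (), (1), (1)


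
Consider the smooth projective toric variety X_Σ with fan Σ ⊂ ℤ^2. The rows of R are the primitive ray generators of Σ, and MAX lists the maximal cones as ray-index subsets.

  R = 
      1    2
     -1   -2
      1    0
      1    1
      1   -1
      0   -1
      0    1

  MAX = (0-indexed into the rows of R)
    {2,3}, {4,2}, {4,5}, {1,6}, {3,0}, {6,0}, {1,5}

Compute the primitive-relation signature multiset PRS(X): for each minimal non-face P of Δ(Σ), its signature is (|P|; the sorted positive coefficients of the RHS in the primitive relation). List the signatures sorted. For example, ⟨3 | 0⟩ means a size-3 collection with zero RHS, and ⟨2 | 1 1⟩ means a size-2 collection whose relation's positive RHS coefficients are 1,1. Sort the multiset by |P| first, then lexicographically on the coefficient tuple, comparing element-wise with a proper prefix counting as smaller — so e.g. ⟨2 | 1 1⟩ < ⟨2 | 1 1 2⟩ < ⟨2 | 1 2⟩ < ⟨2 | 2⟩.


14 collections generate NE(X_Σ); each relation:

  P={0,1}:  v_{0} + v_{1} = 0 — sig = ⟨2 | 0⟩
  P={5,6}:  v_{5} + v_{6} = 0 — sig = ⟨2 | 0⟩
  P={0,5}:  v_{0} + v_{5} = v_{3} — sig = ⟨2 | 1⟩
  P={1,3}:  v_{1} + v_{3} = v_{5} — sig = ⟨2 | 1⟩
  P={2,5}:  v_{2} + v_{5} = v_{4} — sig = ⟨2 | 1⟩
  P={2,6}:  v_{2} + v_{6} = v_{3} — sig = ⟨2 | 1⟩
  P={3,5}:  v_{3} + v_{5} = v_{2} — sig = ⟨2 | 1⟩
  P={3,6}:  v_{3} + v_{6} = v_{0} — sig = ⟨2 | 1⟩
  P={4,6}:  v_{4} + v_{6} = v_{2} — sig = ⟨2 | 1⟩
  P={0,4}:  v_{0} + v_{4} = v_{2} + v_{3} — sig = ⟨2 | 1 1⟩
  P={0,2}:  v_{0} + v_{2} = 2·v_{3} — sig = ⟨2 | 2⟩
  P={1,2}:  v_{1} + v_{2} = 2·v_{5} — sig = ⟨2 | 2⟩
  P={3,4}:  v_{3} + v_{4} = 2·v_{2} — sig = ⟨2 | 2⟩
  P={1,4}:  v_{1} + v_{4} = 3·v_{5} — sig = ⟨2 | 3⟩

Hence PRS(X_Σ) =
    |P|=2: 14 collections, coeffs (), (), (1), (1), (1), (1), (1), (1), (1), (1,1), (2), (2), (2), (3)


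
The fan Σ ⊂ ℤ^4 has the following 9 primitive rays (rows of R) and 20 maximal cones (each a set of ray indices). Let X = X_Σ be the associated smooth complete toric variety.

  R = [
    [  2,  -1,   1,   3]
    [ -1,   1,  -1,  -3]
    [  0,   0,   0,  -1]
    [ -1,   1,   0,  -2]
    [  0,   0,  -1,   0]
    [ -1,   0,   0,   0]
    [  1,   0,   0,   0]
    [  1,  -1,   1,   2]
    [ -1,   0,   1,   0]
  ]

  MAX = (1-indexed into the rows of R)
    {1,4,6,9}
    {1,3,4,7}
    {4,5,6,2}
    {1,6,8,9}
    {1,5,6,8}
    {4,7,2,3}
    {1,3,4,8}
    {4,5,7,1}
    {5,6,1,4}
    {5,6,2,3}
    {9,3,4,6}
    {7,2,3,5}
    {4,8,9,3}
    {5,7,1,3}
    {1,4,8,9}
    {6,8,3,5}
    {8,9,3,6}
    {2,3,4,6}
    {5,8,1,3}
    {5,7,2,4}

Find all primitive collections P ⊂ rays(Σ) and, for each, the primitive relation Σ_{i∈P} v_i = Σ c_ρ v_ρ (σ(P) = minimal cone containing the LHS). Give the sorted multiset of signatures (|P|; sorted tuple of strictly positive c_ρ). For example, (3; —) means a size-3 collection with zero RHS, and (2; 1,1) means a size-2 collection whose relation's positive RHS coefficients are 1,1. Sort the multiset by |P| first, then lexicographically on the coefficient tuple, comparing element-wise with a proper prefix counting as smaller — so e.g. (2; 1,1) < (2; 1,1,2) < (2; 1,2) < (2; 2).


Primitive collections (12):

  • {6,7}:  v_{6} + v_{7} = 0  ⇒ sig = (2; —)
  • {1,2}:  v_{1} + v_{2} = v_{7}  ⇒ sig = (2; 1)
  • {2,8}:  v_{2} + v_{8} = v_{3}  ⇒ sig = (2; 1)
  • {5,9}:  v_{5} + v_{9} = v_{6}  ⇒ sig = (2; 1)
  • {7,8}:  v_{7} + v_{8} = v_{1} + v_{3}  ⇒ sig = (2; 1,1)
  • {7,9}:  v_{7} + v_{9} = v_{4} + v_{8}  ⇒ sig = (2; 1,1)
  • {2,9}:  v_{2} + v_{9} = v_{3} + v_{4} + v_{6}  ⇒ sig = (2; 1,1,1)
  • {4,5,8}:  v_{4} + v_{5} + v_{8} = 0  ⇒ sig = (3; —)
  • {1,3,6}:  v_{1} + v_{3} + v_{6} = v_{8}  ⇒ sig = (3; 1)
  • {3,4,5}:  v_{3} + v_{4} + v_{5} = v_{2}  ⇒ sig = (3; 1)
  • {4,6,8}:  v_{4} + v_{6} + v_{8} = v_{9}  ⇒ sig = (3; 1)
  • {1,3,9}:  v_{1} + v_{3} + v_{9} = v_{4} + 2·v_{8}  ⇒ sig = (3; 1,2)

so the primitive-relation signature multiset is
{ (2; —),  (2; 1) ×3,  (2; 1,1) ×2,  (2; 1,1,1),  (3; —),  (3; 1) ×3,  (3; 1,2) }


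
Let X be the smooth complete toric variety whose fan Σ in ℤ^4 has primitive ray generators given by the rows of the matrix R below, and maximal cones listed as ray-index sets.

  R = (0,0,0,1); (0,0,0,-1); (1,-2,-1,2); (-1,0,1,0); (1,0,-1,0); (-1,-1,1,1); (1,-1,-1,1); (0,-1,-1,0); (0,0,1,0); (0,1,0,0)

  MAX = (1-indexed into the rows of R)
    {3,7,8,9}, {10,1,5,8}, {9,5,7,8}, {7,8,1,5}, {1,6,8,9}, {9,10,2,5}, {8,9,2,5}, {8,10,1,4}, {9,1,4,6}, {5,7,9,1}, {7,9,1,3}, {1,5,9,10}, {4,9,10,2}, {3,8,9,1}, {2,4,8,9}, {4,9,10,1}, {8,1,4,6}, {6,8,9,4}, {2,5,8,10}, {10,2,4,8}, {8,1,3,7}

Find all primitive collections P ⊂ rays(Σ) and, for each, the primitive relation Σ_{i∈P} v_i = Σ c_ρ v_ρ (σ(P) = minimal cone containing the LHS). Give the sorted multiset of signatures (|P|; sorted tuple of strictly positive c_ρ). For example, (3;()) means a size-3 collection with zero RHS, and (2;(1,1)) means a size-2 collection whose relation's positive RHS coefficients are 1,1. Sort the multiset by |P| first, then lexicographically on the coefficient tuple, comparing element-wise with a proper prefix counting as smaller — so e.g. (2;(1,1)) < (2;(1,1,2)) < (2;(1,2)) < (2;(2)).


Minimal non-faces — 18 found among 10 rays, 21 max cones:

  P = {1,2}:  v_{1} + v_{2} = 0  ⇒ sig = (2;())
  P = {4,5}:  v_{4} + v_{5} = 0  ⇒ sig = (2;())
  P = {3,10}:  v_{3} + v_{10} = v_{1} + v_{7}  ⇒ sig = (2;(1,1))
  P = {6,10}:  v_{6} + v_{10} = v_{1} + v_{4}  ⇒ sig = (2;(1,1))
  P = {7,10}:  v_{7} + v_{10} = v_{1} + v_{5}  ⇒ sig = (2;(1,1))
  P = {2,3}:  v_{2} + v_{3} = v_{7} + v_{8} + v_{9}  ⇒ sig = (2;(1,1,1))
  P = {2,6}:  v_{2} + v_{6} = v_{4} + v_{8} + v_{9}  ⇒ sig = (2;(1,1,1))
  P = {2,7}:  v_{2} + v_{7} = v_{5} + v_{8} + v_{9}  ⇒ sig = (2;(1,1,1))
  P = {4,7}:  v_{4} + v_{7} = v_{1} + v_{8} + v_{9}  ⇒ sig = (2;(1,1,1))
  P = {5,6}:  v_{5} + v_{6} = v_{1} + v_{8} + v_{9}  ⇒ sig = (2;(1,1,1))
  P = {3,5}:  v_{3} + v_{5} = 2·v_{7}  ⇒ sig = (2;(2))
  P = {3,4}:  v_{3} + v_{4} = 2·v_{1} + 2·v_{8} + 2·v_{9}  ⇒ sig = (2;(2,2,2))
  P = {6,7}:  v_{6} + v_{7} = 2·v_{1} + 2·v_{8} + 2·v_{9}  ⇒ sig = (2;(2,2,2))
  P = {3,6}:  v_{3} + v_{6} = 3·v_{1} + 3·v_{8} + 3·v_{9}  ⇒ sig = (2;(3,3,3))
  P = {8,9,10}:  v_{8} + v_{9} + v_{10} = 0  ⇒ sig = (3;())
  P = {1,4,8,9}:  v_{1} + v_{4} + v_{8} + v_{9} = v_{6}  ⇒ sig = (4;(1))
  P = {1,5,8,9}:  v_{1} + v_{5} + v_{8} + v_{9} = v_{7}  ⇒ sig = (4;(1))
  P = {1,7,8,9}:  v_{1} + v_{7} + v_{8} + v_{9} = v_{3}  ⇒ sig = (4;(1))

Signatures (|P|; sorted positive RHS coefficients), sorted:
{ (2;()) ×2,  (2;(1,1)) ×3,  (2;(1,1,1)) ×5,  (2;(2)),  (2;(2,2,2)) ×2,  (2;(3,3,3)),  (3;()),  (4;(1)) ×3 }


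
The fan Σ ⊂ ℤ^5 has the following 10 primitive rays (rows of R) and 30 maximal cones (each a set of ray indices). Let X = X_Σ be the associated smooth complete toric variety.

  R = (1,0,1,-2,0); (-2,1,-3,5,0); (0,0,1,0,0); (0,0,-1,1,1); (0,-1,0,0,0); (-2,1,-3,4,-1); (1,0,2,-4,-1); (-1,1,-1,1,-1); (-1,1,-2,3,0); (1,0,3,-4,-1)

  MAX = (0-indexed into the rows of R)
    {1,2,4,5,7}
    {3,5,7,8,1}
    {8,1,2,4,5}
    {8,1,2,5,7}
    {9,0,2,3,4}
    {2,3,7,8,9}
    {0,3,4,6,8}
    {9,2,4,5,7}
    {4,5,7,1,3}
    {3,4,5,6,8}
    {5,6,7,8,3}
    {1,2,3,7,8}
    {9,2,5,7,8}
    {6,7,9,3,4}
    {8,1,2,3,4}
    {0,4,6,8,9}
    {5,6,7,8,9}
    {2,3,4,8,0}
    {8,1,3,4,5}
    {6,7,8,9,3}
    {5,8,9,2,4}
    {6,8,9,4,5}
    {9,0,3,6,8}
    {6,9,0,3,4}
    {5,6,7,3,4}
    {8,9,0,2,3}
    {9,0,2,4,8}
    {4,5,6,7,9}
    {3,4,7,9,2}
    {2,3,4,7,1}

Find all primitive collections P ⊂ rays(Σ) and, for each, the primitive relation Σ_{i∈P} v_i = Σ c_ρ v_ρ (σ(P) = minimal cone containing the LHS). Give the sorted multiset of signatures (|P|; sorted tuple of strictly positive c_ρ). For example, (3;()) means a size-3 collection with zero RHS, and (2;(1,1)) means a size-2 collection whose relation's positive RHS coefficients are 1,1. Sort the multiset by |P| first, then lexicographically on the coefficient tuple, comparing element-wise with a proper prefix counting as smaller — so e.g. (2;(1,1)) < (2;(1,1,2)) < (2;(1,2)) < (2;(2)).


10 collections generate NE(X_Σ); each relation:

  P={0,1}:  v_{0} + v_{1} = v_{8}  so sig = (2;(1))
  P={1,6}:  v_{1} + v_{6} = v_{7}  so sig = (2;(1))
  P={2,6}:  v_{2} + v_{6} = v_{9}  so sig = (2;(1))
  P={0,7}:  v_{0} + v_{7} = v_{6} + v_{8}  so sig = (2;(1,1))
  P={1,9}:  v_{1} + v_{9} = v_{2} + v_{7}  so sig = (2;(1,1))
  P={0,5}:  v_{0} + v_{5} = v_{4} + v_{6} + 2·v_{8}  so sig = (2;(1,1,2))
  P={2,3,5}:  v_{2} + v_{3} + v_{5} = v_{1}  so sig = (3;(1))
  P={3,5,9}:  v_{3} + v_{5} + v_{9} = v_{7}  so sig = (3;(1))
  P={4,7,8}:  v_{4} + v_{7} + v_{8} = v_{5}  so sig = (3;(1))
  P={3,4,8,9}:  v_{3} + v_{4} + v_{8} + v_{9} = 0  so sig = (4;())

Hence PRS(X_Σ) =
[(2;(1)), (2;(1)), (2;(1)), (2;(1,1)), (2;(1,1)), (2;(1,1,2)), (3;(1)), (3;(1)), (3;(1)), (4;())]


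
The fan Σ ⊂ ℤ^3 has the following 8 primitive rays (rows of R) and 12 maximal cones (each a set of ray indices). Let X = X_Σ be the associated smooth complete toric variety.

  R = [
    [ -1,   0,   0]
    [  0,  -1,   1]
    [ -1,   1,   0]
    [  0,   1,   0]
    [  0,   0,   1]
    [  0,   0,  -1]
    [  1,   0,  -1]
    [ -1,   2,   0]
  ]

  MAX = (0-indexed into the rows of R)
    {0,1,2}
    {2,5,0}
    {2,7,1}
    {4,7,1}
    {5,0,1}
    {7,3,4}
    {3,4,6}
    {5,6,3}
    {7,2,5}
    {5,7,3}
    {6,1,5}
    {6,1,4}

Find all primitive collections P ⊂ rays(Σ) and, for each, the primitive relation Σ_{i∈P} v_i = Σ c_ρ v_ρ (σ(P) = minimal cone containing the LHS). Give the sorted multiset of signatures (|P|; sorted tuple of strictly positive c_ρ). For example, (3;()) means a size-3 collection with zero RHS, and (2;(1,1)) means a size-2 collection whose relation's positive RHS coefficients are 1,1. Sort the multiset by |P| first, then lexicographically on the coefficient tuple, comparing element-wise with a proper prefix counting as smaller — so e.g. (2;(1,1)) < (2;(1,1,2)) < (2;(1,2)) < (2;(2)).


12 collections generate NE(X_Σ); each relation:

  {4,5}:  v_{4} + v_{5} = 0 ; sig = (2;())
  {0,3}:  v_{0} + v_{3} = v_{2} ; sig = (2;(1))
  {0,6}:  v_{0} + v_{6} = v_{5} ; sig = (2;(1))
  {1,3}:  v_{1} + v_{3} = v_{4} ; sig = (2;(1))
  {2,3}:  v_{2} + v_{3} = v_{7} ; sig = (2;(1))
  {0,4}:  v_{0} + v_{4} = v_{1} + v_{2} ; sig = (2;(1,1))
  {2,4}:  v_{2} + v_{4} = v_{1} + v_{7} ; sig = (2;(1,1))
  {2,6}:  v_{2} + v_{6} = v_{3} + v_{5} ; sig = (2;(1,1))
  {6,7}:  v_{6} + v_{7} = 2·v_{3} + v_{5} ; sig = (2;(1,2))
  {0,7}:  v_{0} + v_{7} = 2·v_{2} ; sig = (2;(2))
  {1,2,5}:  v_{1} + v_{2} + v_{5} = v_{0} ; sig = (3;(1))
  {1,5,7}:  v_{1} + v_{5} + v_{7} = v_{2} ; sig = (3;(1))

Signatures (|P|; sorted positive RHS coefficients), sorted:
    |P|=2: 10 collections, coeffs (), (1), (1), (1), (1), (1,1), (1,1), (1,1), (1,2), (2)
    |P|=3: 2 collections, coeffs (1), (1)


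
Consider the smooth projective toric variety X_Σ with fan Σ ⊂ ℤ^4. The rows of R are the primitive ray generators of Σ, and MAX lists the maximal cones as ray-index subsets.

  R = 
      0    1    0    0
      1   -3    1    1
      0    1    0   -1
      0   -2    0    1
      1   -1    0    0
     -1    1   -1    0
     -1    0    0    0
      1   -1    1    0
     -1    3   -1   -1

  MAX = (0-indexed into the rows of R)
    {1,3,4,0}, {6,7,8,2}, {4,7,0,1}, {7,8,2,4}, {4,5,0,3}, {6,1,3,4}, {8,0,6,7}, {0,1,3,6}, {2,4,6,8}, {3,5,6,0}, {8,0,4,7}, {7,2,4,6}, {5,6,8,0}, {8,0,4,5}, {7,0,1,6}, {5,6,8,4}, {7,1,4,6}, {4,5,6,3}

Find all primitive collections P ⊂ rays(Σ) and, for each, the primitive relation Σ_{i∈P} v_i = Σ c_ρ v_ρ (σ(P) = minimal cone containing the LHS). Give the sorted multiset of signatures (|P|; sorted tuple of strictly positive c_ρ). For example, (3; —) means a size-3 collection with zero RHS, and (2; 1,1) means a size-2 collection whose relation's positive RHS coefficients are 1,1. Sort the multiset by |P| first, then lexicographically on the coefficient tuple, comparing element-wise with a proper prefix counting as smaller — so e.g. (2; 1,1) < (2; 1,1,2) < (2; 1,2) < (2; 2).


Σ has 11 primitive collections:

  {1,8}:  v_{1} + v_{8} = 0 ; sig = (2; —)
  {5,7}:  v_{5} + v_{7} = 0 ; sig = (2; —)
  {1,5}:  v_{1} + v_{5} = v_{3} ; sig = (2; 1)
  {3,7}:  v_{3} + v_{7} = v_{1} ; sig = (2; 1)
  {3,8}:  v_{3} + v_{8} = v_{5} ; sig = (2; 1)
  {0,2}:  v_{0} + v_{2} = v_{7} + v_{8} ; sig = (2; 1,1)
  {2,3}:  v_{2} + v_{3} = v_{4} + v_{6} ; sig = (2; 1,1)
  {1,2}:  v_{1} + v_{2} = v_{4} + v_{6} + v_{7} ; sig = (2; 1,1,1)
  {2,5}:  v_{2} + v_{5} = v_{4} + v_{6} + v_{8} ; sig = (2; 1,1,1)
  {0,4,6}:  v_{0} + v_{4} + v_{6} = 0 ; sig = (3; —)
  {4,6,7,8}:  v_{4} + v_{6} + v_{7} + v_{8} = v_{2} ; sig = (4; 1)

Signatures (|P|; sorted positive RHS coefficients), sorted:
    (2; —)
    (2; —)
    (2; 1)
    (2; 1)
    (2; 1)
    (2; 1,1)
    (2; 1,1)
    (2; 1,1,1)
    (2; 1,1,1)
    (3; —)
    (4; 1)


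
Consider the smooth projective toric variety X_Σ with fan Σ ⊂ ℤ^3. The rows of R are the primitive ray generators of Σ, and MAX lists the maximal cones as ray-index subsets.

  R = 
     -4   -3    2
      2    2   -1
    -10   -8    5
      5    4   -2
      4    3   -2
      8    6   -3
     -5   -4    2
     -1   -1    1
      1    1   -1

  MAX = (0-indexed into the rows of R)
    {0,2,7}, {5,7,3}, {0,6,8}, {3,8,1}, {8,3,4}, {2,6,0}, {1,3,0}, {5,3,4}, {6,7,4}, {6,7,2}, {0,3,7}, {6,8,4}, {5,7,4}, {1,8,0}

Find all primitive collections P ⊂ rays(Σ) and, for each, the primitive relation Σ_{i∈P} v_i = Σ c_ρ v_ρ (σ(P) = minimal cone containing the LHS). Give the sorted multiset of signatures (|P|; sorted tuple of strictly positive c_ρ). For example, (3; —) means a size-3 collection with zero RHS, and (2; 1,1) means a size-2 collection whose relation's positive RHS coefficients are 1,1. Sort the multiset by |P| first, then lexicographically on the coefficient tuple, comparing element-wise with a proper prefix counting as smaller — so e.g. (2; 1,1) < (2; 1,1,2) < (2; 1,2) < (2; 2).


The 18 primitive collections of Σ (r=9, n=3):

  P={0,4}:  v_{0} + v_{4} = 0  →  sig = (2; —)
  P={3,6}:  v_{3} + v_{6} = 0  →  sig = (2; —)
  P={7,8}:  v_{7} + v_{8} = 0  →  sig = (2; —)
  P={0,5}:  v_{0} + v_{5} = v_{3} + v_{7}  →  sig = (2; 1,1)
  P={1,4}:  v_{1} + v_{4} = v_{3} + v_{8}  →  sig = (2; 1,1)
  P={1,6}:  v_{1} + v_{6} = v_{0} + v_{8}  →  sig = (2; 1,1)
  P={1,7}:  v_{1} + v_{7} = v_{0} + v_{3}  →  sig = (2; 1,1)
  P={2,3}:  v_{2} + v_{3} = v_{0} + v_{7}  →  sig = (2; 1,1)
  P={2,4}:  v_{2} + v_{4} = v_{6} + v_{7}  →  sig = (2; 1,1)
  P={2,8}:  v_{2} + v_{8} = v_{0} + v_{6}  →  sig = (2; 1,1)
  P={5,6}:  v_{5} + v_{6} = v_{4} + v_{7}  →  sig = (2; 1,1)
  P={5,8}:  v_{5} + v_{8} = v_{3} + v_{4}  →  sig = (2; 1,1)
  P={1,2}:  v_{1} + v_{2} = 2·v_{0}  →  sig = (2; 2)
  P={1,5}:  v_{1} + v_{5} = 2·v_{3}  →  sig = (2; 2)
  P={2,5}:  v_{2} + v_{5} = 2·v_{7}  →  sig = (2; 2)
  P={0,3,8}:  v_{0} + v_{3} + v_{8} = v_{1}  →  sig = (3; 1)
  P={0,6,7}:  v_{0} + v_{6} + v_{7} = v_{2}  →  sig = (3; 1)
  P={3,4,7}:  v_{3} + v_{4} + v_{7} = v_{5}  →  sig = (3; 1)

Sorted signature multiset PRS(X):
[(2; —), (2; —), (2; —), (2; 1,1), (2; 1,1), (2; 1,1), (2; 1,1), (2; 1,1), (2; 1,1), (2; 1,1), (2; 1,1), (2; 1,1), (2; 2), (2; 2), (2; 2), (3; 1), (3; 1), (3; 1)]


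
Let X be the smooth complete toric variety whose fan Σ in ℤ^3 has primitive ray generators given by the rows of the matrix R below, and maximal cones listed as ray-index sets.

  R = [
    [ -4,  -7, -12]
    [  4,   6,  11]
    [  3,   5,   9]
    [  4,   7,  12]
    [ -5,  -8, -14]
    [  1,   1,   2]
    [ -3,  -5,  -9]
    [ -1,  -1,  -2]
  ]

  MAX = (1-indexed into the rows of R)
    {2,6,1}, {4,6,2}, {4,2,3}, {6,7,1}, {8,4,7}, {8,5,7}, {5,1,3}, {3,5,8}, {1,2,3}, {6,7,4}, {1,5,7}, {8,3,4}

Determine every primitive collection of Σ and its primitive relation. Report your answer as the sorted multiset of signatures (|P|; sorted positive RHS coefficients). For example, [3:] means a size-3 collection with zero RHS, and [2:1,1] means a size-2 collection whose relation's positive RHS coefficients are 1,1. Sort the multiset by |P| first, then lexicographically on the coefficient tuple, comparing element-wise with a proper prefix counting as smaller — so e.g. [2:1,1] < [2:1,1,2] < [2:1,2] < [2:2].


10 collections generate NE(X_Σ); each relation:

  • {1,4}:  v_{1} + v_{4} = 0  ⇒ sig = [2:]
  • {3,7}:  v_{3} + v_{7} = 0  ⇒ sig = [2:]
  • {6,8}:  v_{6} + v_{8} = 0  ⇒ sig = [2:]
  • {1,8}:  v_{1} + v_{8} = v_{5}  ⇒ sig = [2:1]
  • {2,7}:  v_{2} + v_{7} = v_{6}  ⇒ sig = [2:1]
  • {2,8}:  v_{2} + v_{8} = v_{3}  ⇒ sig = [2:1]
  • {3,6}:  v_{3} + v_{6} = v_{2}  ⇒ sig = [2:1]
  • {4,5}:  v_{4} + v_{5} = v_{8}  ⇒ sig = [2:1]
  • {5,6}:  v_{5} + v_{6} = v_{1}  ⇒ sig = [2:1]
  • {2,5}:  v_{2} + v_{5} = v_{1} + v_{3}  ⇒ sig = [2:1,1]

Hence PRS(X_Σ) =
[[2:], [2:], [2:], [2:1], [2:1], [2:1], [2:1], [2:1], [2:1], [2:1,1]]


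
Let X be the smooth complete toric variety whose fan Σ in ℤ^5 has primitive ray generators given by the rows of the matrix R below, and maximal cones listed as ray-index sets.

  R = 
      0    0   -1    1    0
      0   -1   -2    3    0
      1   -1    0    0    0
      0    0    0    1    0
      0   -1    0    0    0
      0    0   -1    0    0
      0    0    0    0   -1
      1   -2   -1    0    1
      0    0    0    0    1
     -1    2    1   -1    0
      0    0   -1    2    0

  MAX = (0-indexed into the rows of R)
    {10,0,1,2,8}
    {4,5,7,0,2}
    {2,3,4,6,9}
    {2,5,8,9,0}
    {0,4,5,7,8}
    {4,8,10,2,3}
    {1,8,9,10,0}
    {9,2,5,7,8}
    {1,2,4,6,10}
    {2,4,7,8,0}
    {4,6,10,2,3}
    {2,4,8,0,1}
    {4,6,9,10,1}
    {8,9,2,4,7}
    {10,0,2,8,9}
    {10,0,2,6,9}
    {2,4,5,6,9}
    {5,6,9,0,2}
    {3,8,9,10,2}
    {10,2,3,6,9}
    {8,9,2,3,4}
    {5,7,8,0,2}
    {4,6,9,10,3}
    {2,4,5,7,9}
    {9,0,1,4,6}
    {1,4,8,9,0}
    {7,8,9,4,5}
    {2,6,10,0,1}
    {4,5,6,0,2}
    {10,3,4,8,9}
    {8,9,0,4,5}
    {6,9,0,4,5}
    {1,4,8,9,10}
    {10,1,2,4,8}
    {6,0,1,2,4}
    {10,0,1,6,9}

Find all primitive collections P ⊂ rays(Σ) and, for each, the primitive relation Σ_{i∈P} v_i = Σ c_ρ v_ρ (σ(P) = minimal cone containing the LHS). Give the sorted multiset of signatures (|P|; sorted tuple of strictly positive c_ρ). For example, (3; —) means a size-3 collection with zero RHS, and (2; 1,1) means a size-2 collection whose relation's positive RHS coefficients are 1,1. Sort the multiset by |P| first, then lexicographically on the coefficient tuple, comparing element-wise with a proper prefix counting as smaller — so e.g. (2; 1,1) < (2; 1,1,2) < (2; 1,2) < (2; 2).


|primitive collections| = 16. Relations:

  P = {6,8}:  v_{6} + v_{8} = 0  ⟹  sig = (2; —)
  P = {0,3}:  v_{0} + v_{3} = v_{10}  ⟹  sig = (2; 1)
  P = {3,5}:  v_{3} + v_{5} = v_{0}  ⟹  sig = (2; 1)
  P = {6,7}:  v_{6} + v_{7} = v_{2} + v_{4} + v_{5}  ⟹  sig = (2; 1,1,1)
  P = {3,7}:  v_{3} + v_{7} = v_{0} + v_{2} + v_{4} + v_{8}  ⟹  sig = (2; 1,1,1,1)
  P = {7,10}:  v_{7} + v_{10} = 2·v_{0} + v_{2} + v_{4} + v_{8}  ⟹  sig = (2; 1,1,1,2)
  P = {1,7}:  v_{1} + v_{7} = 3·v_{0} + v_{2} + 2·v_{4} + v_{8}  ⟹  sig = (2; 1,1,2,3)
  P = {1,3}:  v_{1} + v_{3} = v_{4} + 2·v_{10}  ⟹  sig = (2; 1,2)
  P = {1,5}:  v_{1} + v_{5} = 3·v_{0} + v_{4}  ⟹  sig = (2; 1,3)
  P = {5,10}:  v_{5} + v_{10} = 2·v_{0}  ⟹  sig = (2; 2)
  P = {0,4,10}:  v_{0} + v_{4} + v_{10} = v_{1}  ⟹  sig = (3; 1)
  P = {1,2,9}:  v_{1} + v_{2} + v_{9} = v_{10}  ⟹  sig = (3; 1)
  P = {0,7,9}:  v_{0} + v_{7} + v_{9} = v_{5} + v_{8}  ⟹  sig = (3; 1,1)
  P = {0,2,4,9}:  v_{0} + v_{2} + v_{4} + v_{9} = 0  ⟹  sig = (4; —)
  P = {2,4,5,8}:  v_{2} + v_{4} + v_{5} + v_{8} = v_{7}  ⟹  sig = (4; 1)
  P = {2,4,9,10}:  v_{2} + v_{4} + v_{9} + v_{10} = v_{3}  ⟹  sig = (4; 1)

Hence PRS(X_Σ) =
[(2; —), (2; 1), (2; 1), (2; 1,1,1), (2; 1,1,1,1), (2; 1,1,1,2), (2; 1,1,2,3), (2; 1,2), (2; 1,3), (2; 2), (3; 1), (3; 1), (3; 1,1), (4; —), (4; 1), (4; 1)]


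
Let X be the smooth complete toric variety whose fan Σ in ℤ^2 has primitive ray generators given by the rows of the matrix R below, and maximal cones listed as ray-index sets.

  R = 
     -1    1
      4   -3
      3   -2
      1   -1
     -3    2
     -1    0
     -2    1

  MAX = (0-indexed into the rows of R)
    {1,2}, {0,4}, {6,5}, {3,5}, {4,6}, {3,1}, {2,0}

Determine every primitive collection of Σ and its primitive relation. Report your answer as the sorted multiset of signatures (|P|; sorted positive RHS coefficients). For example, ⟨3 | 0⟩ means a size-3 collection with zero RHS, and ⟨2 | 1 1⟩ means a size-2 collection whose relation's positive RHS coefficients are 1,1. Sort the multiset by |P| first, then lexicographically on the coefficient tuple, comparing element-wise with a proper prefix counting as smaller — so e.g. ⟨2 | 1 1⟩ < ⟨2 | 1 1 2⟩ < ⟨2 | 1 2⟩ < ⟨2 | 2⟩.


Minimal non-faces — 14 found among 7 rays, 7 max cones:

  {0,3}:  v_{0} + v_{3} = 0 ; sig = ⟨2 | 0⟩
  {2,4}:  v_{2} + v_{4} = 0 ; sig = ⟨2 | 0⟩
  {0,1}:  v_{0} + v_{1} = v_{2} ; sig = ⟨2 | 1⟩
  {0,5}:  v_{0} + v_{5} = v_{6} ; sig = ⟨2 | 1⟩
  {0,6}:  v_{0} + v_{6} = v_{4} ; sig = ⟨2 | 1⟩
  {1,4}:  v_{1} + v_{4} = v_{3} ; sig = ⟨2 | 1⟩
  {2,3}:  v_{2} + v_{3} = v_{1} ; sig = ⟨2 | 1⟩
  {2,6}:  v_{2} + v_{6} = v_{3} ; sig = ⟨2 | 1⟩
  {3,4}:  v_{3} + v_{4} = v_{6} ; sig = ⟨2 | 1⟩
  {3,6}:  v_{3} + v_{6} = v_{5} ; sig = ⟨2 | 1⟩
  {1,6}:  v_{1} + v_{6} = 2·v_{3} ; sig = ⟨2 | 2⟩
  {2,5}:  v_{2} + v_{5} = 2·v_{3} ; sig = ⟨2 | 2⟩
  {4,5}:  v_{4} + v_{5} = 2·v_{6} ; sig = ⟨2 | 2⟩
  {1,5}:  v_{1} + v_{5} = 3·v_{3} ; sig = ⟨2 | 3⟩

so the primitive-relation signature multiset is
    |P|=2: 14 collections, coeffs (), (), (1), (1), (1), (1), (1), (1), (1), (1), (2), (2), (2), (3)
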